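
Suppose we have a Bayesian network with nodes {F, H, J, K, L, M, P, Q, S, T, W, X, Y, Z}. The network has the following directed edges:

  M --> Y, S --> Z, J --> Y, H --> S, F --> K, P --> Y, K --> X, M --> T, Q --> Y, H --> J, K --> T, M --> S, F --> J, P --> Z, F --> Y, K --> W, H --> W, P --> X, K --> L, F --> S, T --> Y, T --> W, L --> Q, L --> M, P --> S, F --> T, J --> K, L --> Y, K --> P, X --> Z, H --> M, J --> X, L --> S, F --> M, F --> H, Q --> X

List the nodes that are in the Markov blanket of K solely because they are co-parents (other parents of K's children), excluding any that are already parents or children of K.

{H, M, Q}

Children of K: L, P, T, W, X.
  L has no other parent.
  P: no additional parents.
  T also has parents F, M.
  parents(W) \ {K} = {H, T}.
  X's other parents are J, P, Q.
Excluding nodes already adjacent to K (F, J, L, P, T, W, X), the co-parent-only contribution is {H, M, Q}.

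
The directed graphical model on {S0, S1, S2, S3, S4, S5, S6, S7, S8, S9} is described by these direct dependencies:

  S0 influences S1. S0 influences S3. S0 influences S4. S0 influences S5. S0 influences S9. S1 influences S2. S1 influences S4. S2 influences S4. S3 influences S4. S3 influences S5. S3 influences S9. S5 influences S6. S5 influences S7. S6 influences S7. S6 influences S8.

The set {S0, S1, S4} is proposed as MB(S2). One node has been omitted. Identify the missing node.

S3

The Markov blanket of a node is its parents, its children, and the other parents of its children.
Pa(S2) = {S1}.
Ch(S2) = {S4}.
For each child, the remaining parents (spouses of S2):
  S4's other parents are S0, S1, S3.
MB(S2) = {S0, S1, S3, S4}.
Comparing with the claimed set, S3 is missing.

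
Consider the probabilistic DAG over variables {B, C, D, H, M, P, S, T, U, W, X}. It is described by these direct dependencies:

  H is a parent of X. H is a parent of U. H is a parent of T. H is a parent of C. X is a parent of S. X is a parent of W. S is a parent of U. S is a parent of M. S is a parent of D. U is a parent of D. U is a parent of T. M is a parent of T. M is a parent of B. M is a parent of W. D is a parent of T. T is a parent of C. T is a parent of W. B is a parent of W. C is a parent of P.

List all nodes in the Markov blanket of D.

D's parents: S, U.
Children of D: T.
Other parents of D's children:
  parents(T) \ {D} = {H, M, U}.
MB(D) = {H, M, S, T, U}.

{H, M, S, T, U}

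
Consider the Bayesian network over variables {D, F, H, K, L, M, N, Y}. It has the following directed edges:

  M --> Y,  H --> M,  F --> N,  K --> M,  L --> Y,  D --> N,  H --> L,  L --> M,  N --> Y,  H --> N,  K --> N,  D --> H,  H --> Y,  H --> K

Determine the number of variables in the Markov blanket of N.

Children of N: Y.
Pa(N) = {D, F, H, K}.
Parents of each child, excluding N:
  parents(Y) \ {N} = {H, L, M}.
MB(N) = {D, F, H, K, L, M, Y}, which has 7 nodes.

7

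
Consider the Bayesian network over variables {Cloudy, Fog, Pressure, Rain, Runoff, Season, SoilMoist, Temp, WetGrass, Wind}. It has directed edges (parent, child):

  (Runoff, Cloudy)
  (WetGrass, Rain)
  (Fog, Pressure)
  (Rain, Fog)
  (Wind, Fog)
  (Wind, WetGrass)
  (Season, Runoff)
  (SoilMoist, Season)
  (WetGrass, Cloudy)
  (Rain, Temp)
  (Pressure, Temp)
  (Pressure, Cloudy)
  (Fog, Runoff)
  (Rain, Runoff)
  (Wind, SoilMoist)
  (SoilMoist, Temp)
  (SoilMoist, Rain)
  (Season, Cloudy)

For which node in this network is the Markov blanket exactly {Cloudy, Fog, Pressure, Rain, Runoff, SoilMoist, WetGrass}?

Season

The target node must have every member of {Cloudy, Fog, Pressure, Rain, Runoff, SoilMoist, WetGrass} as a parent, child, or co-parent, and no others.
Parents of Season: SoilMoist; children: Cloudy, Runoff; co-parents: Fog, Pressure, Rain, Runoff, WetGrass.
These exactly cover the given set, so the node is Season.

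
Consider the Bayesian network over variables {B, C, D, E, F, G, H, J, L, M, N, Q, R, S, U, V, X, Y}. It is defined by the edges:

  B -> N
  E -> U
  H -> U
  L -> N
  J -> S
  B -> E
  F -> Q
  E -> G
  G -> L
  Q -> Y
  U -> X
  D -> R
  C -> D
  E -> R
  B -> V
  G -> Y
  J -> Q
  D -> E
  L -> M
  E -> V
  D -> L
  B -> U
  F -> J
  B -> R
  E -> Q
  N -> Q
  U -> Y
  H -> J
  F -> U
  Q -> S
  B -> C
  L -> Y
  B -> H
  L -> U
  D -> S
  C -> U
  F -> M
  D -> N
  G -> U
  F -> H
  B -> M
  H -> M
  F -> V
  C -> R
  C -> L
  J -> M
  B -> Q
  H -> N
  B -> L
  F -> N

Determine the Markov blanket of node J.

{B, D, E, F, H, L, M, N, Q, S}

Parents of J: F, H.
Children of J: M, Q, S.
Co-parents of J (other parents of its children):
  M also has parents B, F, H, L.
  Q also has parents B, E, F, N.
  S's other parents are D, Q.
MB(J) = {B, D, E, F, H, L, M, N, Q, S}.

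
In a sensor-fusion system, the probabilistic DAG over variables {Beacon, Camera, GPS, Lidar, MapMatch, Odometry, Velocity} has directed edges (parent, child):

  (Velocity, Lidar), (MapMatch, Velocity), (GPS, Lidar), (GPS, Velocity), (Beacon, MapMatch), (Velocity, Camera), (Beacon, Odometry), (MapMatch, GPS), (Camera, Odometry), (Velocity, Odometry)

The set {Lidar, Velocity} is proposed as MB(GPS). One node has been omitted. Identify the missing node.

MapMatch

By definition, MB(GPS) is built from GPS's parents, GPS's children, and the co-parents of GPS.
Parents of GPS: MapMatch.
Children of GPS: Lidar, Velocity.
Parents of each child, excluding GPS:
  Velocity: MapMatch
  Lidar: Velocity
MB(GPS) = {Lidar, MapMatch, Velocity}.
Comparing with the claimed set, MapMatch is missing.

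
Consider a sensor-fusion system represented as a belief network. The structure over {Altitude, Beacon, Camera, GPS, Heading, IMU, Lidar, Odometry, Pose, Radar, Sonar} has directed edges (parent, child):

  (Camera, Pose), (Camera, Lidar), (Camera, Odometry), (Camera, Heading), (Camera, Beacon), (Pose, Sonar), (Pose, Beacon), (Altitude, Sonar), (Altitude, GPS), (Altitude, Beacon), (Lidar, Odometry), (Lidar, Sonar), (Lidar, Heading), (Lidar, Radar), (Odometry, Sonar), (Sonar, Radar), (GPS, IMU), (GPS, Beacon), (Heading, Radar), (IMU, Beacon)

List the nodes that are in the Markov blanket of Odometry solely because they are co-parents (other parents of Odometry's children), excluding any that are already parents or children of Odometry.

Children of Odometry: Sonar.
  parents(Sonar) \ {Odometry} = {Altitude, Lidar, Pose}.
Excluding nodes already adjacent to Odometry (Camera, Lidar, Sonar), the co-parent-only contribution is {Altitude, Pose}.

{Altitude, Pose}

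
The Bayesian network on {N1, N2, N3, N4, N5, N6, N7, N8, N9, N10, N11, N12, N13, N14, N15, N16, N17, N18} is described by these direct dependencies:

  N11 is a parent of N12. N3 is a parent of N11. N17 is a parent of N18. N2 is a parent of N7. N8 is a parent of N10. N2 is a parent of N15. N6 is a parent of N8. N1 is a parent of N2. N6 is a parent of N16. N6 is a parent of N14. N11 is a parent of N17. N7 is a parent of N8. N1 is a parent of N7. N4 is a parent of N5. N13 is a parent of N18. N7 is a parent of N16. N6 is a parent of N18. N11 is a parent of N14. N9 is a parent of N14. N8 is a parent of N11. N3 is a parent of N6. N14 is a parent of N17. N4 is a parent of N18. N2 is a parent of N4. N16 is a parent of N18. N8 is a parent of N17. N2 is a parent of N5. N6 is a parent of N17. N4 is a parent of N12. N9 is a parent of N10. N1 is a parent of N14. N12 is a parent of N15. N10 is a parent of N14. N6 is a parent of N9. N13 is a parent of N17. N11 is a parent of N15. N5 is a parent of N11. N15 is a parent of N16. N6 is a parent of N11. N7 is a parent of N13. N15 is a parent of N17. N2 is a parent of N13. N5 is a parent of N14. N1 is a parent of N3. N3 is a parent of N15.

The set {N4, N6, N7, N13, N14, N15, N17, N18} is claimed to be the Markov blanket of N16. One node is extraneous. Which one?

The Markov blanket of a node is its parents, its children, and the other parents of its children.
Parents of N16: N6, N7, N15.
N16's children: N18.
Co-parents of N16 (other parents of its children):
  N18: N4, N6, N13, N17
MB(N16) = {N4, N6, N7, N13, N15, N17, N18}.
N14 is neither a parent, child, nor co-parent of N16, so it does not belong.

N14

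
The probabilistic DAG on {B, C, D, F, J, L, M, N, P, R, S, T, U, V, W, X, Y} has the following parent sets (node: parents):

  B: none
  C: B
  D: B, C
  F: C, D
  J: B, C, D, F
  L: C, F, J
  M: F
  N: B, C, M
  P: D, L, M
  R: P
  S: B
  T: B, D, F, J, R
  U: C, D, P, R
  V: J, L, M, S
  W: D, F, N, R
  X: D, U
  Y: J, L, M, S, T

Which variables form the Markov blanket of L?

{C, D, F, J, M, P, S, T, V, Y}

The Markov blanket of a node is its parents, its children, and the other parents of its children.
L's children: P, V, Y.
Parents of L: C, F, J.
Co-parents of L (other parents of its children):
  P's other parents are D, M.
  V also has parents J, M, S.
  Y's other parents are J, M, S, T.
So the Markov blanket of L is {C, D, F, J, M, P, S, T, V, Y}.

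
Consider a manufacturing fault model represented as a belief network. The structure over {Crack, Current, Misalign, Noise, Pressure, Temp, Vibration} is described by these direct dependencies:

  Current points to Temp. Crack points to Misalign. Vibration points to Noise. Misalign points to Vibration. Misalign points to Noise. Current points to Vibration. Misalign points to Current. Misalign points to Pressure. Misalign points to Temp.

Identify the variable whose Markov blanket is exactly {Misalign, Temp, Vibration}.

The target node must have every member of {Misalign, Temp, Vibration} as a parent, child, or co-parent, and no others.
Parents of Current: Misalign; children: Temp, Vibration; co-parents: Misalign.
These exactly cover the given set, so the node is Current.

Current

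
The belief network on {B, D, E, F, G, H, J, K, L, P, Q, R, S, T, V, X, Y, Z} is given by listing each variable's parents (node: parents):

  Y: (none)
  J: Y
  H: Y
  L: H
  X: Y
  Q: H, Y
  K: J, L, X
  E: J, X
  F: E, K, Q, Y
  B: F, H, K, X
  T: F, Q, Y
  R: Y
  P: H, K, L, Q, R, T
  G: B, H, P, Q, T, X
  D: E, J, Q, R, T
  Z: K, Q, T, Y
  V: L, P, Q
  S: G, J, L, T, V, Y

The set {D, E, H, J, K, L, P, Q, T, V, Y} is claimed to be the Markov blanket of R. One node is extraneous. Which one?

V

Children of R: D, P.
R's parents: Y.
Parents of each child, excluding R:
  P: H, K, L, Q, T
  D: E, J, Q, T
MB(R) = {D, E, H, J, K, L, P, Q, T, Y}.
V is neither a parent, child, nor co-parent of R, so it does not belong.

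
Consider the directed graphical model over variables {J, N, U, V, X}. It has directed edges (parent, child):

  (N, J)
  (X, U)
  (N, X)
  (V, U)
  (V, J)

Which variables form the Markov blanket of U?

Pa(U) = {V, X}.
U has no children.
U has no children, so there are no co-parents.
So the Markov blanket of U is {V, X}.

{V, X}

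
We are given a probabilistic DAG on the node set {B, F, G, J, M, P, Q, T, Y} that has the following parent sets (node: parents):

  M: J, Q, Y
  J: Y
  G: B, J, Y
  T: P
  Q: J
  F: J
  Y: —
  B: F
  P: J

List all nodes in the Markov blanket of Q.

{J, M, Y}

Parents of Q: J.
Ch(Q) = {M}.
Parents of each child, excluding Q:
  M: J, Y
Union: {J} ∪ {M} ∪ {J, Y} = {J, M, Y}.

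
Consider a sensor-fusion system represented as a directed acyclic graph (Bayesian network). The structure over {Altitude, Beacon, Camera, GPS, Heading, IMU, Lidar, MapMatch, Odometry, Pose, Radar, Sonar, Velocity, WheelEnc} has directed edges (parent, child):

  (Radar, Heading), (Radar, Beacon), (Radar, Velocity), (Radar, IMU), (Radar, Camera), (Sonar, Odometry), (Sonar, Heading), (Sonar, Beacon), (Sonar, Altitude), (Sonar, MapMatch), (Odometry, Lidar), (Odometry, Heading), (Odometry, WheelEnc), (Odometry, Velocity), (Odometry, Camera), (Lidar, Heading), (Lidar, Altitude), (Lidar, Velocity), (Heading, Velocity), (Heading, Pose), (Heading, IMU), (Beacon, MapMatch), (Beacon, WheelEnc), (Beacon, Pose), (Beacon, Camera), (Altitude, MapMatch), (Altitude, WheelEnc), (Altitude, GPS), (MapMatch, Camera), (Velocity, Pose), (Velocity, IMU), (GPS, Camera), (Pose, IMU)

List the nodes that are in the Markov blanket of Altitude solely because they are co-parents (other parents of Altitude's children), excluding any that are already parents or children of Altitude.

{Beacon, Odometry}

Children of Altitude: GPS, MapMatch, WheelEnc.
  MapMatch: Beacon, Sonar
  WheelEnc: Beacon, Odometry
  GPS: —
Excluding nodes already adjacent to Altitude (GPS, Lidar, MapMatch, Sonar, WheelEnc), the co-parent-only contribution is {Beacon, Odometry}.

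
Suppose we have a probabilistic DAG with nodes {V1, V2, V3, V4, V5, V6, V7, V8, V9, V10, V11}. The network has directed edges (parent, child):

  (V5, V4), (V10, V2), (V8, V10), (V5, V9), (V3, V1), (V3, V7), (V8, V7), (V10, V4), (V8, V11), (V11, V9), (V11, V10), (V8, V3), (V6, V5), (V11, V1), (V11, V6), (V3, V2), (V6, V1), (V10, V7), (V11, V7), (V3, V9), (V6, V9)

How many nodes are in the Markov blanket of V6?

Parents of V6: V11.
Children of V6: V1, V5, V9.
Co-parents of V6 (other parents of its children):
  V5 has no other parent.
  parents(V9) \ {V6} = {V3, V5, V11}.
  parents(V1) \ {V6} = {V3, V11}.
MB(V6) = {V1, V3, V5, V9, V11}, which has 5 nodes.

5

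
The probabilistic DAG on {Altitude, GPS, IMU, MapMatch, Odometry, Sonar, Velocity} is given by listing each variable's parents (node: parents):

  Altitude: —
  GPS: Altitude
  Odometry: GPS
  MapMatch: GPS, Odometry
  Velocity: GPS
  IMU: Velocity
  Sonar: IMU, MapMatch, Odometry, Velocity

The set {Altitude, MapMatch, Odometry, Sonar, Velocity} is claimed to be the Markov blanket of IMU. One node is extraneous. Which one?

The Markov blanket of a node is its parents, its children, and the other parents of its children.
Children of IMU: Sonar.
IMU has parent Velocity.
Co-parents of IMU (other parents of its children):
  Sonar also has parents MapMatch, Odometry, Velocity.
MB(IMU) = {MapMatch, Odometry, Sonar, Velocity}.
Altitude is neither a parent, child, nor co-parent of IMU, so it does not belong.

Altitude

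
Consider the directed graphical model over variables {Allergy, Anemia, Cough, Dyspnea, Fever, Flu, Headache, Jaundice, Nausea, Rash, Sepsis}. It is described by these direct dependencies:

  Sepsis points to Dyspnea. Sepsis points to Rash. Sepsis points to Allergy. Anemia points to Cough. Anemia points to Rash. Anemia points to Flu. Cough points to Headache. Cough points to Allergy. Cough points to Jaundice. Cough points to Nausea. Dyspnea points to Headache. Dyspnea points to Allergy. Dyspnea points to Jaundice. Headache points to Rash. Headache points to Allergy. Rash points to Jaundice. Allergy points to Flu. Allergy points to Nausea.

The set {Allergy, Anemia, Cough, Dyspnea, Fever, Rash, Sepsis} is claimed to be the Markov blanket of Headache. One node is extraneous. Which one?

Parents of Headache: Cough, Dyspnea.
Ch(Headache) = {Allergy, Rash}.
For each child, the remaining parents (spouses of Headache):
  Rash also has parents Anemia, Sepsis.
  parents(Allergy) \ {Headache} = {Cough, Dyspnea, Sepsis}.
MB(Headache) = {Allergy, Anemia, Cough, Dyspnea, Rash, Sepsis}.
Fever is neither a parent, child, nor co-parent of Headache, so it does not belong.

Fever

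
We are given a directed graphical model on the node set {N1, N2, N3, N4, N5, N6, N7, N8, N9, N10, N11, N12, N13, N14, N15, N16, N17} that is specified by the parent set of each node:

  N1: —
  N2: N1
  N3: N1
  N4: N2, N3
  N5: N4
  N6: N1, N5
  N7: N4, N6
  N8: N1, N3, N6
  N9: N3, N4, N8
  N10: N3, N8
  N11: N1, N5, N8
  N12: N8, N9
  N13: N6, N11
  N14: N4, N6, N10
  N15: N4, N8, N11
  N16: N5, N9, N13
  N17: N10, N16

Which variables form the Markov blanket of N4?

A node's Markov blanket = Pa ∪ Ch ∪ (parents of Ch other than the node itself).
N4's parents: N2, N3.
N4's children: N5, N7, N9, N14, N15.
Co-parents of N4 (other parents of its children):
  N5 has no other parent.
  N7's other parent is N6.
  parents(N9) \ {N4} = {N3, N8}.
  N14 also has parents N6, N10.
  N15's other parents are N8, N11.
So the Markov blanket of N4 is {N2, N3, N5, N6, N7, N8, N9, N10, N11, N14, N15}.

{N2, N3, N5, N6, N7, N8, N9, N10, N11, N14, N15}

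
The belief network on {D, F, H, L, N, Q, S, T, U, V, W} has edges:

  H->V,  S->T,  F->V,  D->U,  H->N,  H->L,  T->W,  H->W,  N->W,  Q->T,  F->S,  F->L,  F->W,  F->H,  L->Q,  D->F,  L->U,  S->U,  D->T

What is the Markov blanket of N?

{F, H, T, W}

The Markov blanket of a node is its parents, its children, and the other parents of its children.
Children of N: W.
N's parents: H.
Co-parents of N (other parents of its children):
  W's other parents are F, H, T.
Union: {H} ∪ {W} ∪ {F, H, T} = {F, H, T, W}.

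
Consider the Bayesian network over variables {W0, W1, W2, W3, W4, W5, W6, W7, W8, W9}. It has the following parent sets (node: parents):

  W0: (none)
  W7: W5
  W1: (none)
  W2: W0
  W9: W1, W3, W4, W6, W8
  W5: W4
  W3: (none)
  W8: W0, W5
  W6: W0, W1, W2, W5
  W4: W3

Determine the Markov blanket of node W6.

{W0, W1, W2, W3, W4, W5, W8, W9}

A node's Markov blanket = Pa ∪ Ch ∪ (parents of Ch other than the node itself).
Children of W6: W9.
Pa(W6) = {W0, W1, W2, W5}.
For each child, the remaining parents (spouses of W6):
  W9: W1, W3, W4, W8
So the Markov blanket of W6 is {W0, W1, W2, W3, W4, W5, W8, W9}.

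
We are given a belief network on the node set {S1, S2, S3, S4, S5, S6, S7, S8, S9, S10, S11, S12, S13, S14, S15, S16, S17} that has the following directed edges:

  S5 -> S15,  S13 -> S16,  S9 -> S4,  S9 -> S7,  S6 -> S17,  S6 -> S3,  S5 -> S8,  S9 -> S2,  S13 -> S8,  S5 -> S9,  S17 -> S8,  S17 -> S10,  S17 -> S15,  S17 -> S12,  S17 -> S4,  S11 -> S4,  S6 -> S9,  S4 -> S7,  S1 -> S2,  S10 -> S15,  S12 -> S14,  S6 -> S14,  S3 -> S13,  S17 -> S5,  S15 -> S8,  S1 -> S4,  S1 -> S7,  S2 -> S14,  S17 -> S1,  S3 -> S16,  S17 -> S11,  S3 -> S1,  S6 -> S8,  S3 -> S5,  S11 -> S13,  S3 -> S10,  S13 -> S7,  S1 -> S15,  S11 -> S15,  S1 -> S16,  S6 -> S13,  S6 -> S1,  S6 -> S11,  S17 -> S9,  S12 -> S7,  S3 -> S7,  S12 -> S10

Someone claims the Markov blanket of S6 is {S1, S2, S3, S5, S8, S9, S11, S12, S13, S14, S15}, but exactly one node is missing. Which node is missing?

Recall MB(v) = parents ∪ children ∪ spouses, where spouses are the other parents of v's children.
Pa(S6) = {}.
S6's children: S1, S3, S8, S9, S11, S13, S14, S17.
Co-parents of S6 (other parents of its children):
  S17 has no other parent.
  S3: no additional parents.
  parents(S11) \ {S6} = {S17}.
  parents(S1) \ {S6} = {S3, S17}.
  S9's other parents are S5, S17.
  S13's other parents are S3, S11.
  S8 also has parents S5, S13, S15, S17.
  S14's other parents are S2, S12.
MB(S6) = {S1, S2, S3, S5, S8, S9, S11, S12, S13, S14, S15, S17}.
Comparing with the claimed set, S17 is missing.

S17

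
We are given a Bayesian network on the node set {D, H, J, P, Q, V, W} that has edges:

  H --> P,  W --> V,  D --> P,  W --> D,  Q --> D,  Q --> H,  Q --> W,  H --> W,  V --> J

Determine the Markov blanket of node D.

{H, P, Q, W}

The Markov blanket of a node is its parents, its children, and the other parents of its children.
Ch(D) = {P}.
Parents of D: Q, W.
Co-parents of D (other parents of its children):
  parents(P) \ {D} = {H}.
Taking the union gives {H, P, Q, W}.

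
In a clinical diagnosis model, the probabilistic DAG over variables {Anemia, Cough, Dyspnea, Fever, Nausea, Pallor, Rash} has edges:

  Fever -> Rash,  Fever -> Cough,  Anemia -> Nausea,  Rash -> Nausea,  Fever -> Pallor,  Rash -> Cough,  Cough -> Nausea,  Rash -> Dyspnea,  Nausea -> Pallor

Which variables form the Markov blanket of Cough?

{Anemia, Fever, Nausea, Rash}

The Markov blanket of a node is its parents, its children, and the other parents of its children.
Cough has parents Fever, Rash.
Cough has child Nausea.
Parents of each child, excluding Cough:
  Nausea: Anemia, Rash
So the Markov blanket of Cough is {Anemia, Fever, Nausea, Rash}.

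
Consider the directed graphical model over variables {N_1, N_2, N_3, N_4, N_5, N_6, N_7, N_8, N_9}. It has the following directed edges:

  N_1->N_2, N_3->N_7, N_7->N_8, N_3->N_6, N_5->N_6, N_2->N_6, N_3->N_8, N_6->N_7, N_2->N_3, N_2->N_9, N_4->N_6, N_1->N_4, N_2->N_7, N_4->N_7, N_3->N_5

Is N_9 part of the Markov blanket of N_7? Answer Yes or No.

A node's Markov blanket = Pa ∪ Ch ∪ (parents of Ch other than the node itself).
N_7's children: N_8.
N_7's parents: N_2, N_3, N_4, N_6.
For each child, the remaining parents (spouses of N_7):
  N_8's other parent is N_3.
MB(N_7) = {N_2, N_3, N_4, N_6, N_8}; N_9 is not in this set.

No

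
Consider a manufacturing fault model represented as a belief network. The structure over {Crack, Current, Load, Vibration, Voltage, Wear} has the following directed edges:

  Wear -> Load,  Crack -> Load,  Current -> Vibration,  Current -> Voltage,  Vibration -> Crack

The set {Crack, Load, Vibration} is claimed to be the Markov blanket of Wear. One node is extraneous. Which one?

By definition, MB(Wear) is built from Wear's parents, Wear's children, and the co-parents of Wear.
Parents of Wear: none.
Wear has child Load.
For each child, the remaining parents (spouses of Wear):
  Load: Crack
MB(Wear) = {Crack, Load}.
Vibration is neither a parent, child, nor co-parent of Wear, so it does not belong.

Vibration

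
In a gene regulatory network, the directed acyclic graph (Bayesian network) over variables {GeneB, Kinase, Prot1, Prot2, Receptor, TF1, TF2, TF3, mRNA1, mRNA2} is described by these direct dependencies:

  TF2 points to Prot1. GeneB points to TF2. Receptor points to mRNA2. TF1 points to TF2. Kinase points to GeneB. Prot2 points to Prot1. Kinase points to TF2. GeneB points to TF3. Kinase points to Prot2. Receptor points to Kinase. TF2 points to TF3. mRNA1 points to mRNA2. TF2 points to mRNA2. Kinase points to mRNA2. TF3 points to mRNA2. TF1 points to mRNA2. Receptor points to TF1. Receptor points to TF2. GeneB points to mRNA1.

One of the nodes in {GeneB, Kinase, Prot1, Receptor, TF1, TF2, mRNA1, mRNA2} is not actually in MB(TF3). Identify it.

Children of TF3: mRNA2.
TF3 has parents GeneB, TF2.
For each child, the remaining parents (spouses of TF3):
  mRNA2's other parents are Kinase, Receptor, TF1, TF2, mRNA1.
MB(TF3) = {GeneB, Kinase, Receptor, TF1, TF2, mRNA1, mRNA2}.
Prot1 is neither a parent, child, nor co-parent of TF3, so it does not belong.

Prot1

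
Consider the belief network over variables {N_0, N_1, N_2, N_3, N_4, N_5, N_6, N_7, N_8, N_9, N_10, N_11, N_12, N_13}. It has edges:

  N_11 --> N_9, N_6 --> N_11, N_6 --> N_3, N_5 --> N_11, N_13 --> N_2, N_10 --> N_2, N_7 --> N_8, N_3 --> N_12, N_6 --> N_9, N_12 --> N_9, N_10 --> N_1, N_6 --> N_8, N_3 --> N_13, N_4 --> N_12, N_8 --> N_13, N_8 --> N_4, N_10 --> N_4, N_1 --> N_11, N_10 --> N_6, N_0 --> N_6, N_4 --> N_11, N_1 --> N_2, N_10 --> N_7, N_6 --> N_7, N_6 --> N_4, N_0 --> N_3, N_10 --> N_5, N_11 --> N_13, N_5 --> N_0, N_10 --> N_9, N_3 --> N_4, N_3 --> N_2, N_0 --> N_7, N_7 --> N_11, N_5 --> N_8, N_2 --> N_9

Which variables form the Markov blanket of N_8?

{N_3, N_4, N_5, N_6, N_7, N_10, N_11, N_13}

The Markov blanket of a node is its parents, its children, and the other parents of its children.
Parents of N_8: N_5, N_6, N_7.
Children of N_8: N_4, N_13.
Other parents of N_8's children:
  N_4: N_3, N_6, N_10
  N_13: N_3, N_11
Union: {N_5, N_6, N_7} ∪ {N_4, N_13} ∪ {N_3, N_6, N_10, N_11} = {N_3, N_4, N_5, N_6, N_7, N_10, N_11, N_13}.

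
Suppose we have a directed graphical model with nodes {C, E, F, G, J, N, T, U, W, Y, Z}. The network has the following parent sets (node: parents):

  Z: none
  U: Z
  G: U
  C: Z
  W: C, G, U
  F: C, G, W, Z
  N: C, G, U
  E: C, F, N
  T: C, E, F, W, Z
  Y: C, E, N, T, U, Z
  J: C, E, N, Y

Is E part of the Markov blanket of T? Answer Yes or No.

Yes

E is a parent of T.
So E ∈ MB(T).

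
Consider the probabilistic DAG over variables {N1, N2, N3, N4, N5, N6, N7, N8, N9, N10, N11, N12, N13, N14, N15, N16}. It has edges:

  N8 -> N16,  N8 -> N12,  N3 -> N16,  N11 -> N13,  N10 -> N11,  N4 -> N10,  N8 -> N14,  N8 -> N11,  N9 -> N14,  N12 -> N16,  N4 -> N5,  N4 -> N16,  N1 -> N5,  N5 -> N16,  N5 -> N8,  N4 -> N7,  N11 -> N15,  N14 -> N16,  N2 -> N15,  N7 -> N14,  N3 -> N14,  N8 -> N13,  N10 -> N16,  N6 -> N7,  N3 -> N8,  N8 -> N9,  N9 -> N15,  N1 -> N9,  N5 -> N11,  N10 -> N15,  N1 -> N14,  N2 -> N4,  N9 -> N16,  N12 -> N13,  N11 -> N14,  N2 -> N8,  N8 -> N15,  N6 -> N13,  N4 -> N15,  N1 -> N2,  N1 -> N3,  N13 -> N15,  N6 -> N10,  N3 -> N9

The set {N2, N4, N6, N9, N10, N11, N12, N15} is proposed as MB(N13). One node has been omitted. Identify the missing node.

N8

By definition, MB(N13) is built from N13's parents, N13's children, and the co-parents of N13.
Parents of N13: N6, N8, N11, N12.
N13's children: N15.
For each child, the remaining parents (spouses of N13):
  parents(N15) \ {N13} = {N2, N4, N8, N9, N10, N11}.
MB(N13) = {N2, N4, N6, N8, N9, N10, N11, N12, N15}.
Comparing with the claimed set, N8 is missing.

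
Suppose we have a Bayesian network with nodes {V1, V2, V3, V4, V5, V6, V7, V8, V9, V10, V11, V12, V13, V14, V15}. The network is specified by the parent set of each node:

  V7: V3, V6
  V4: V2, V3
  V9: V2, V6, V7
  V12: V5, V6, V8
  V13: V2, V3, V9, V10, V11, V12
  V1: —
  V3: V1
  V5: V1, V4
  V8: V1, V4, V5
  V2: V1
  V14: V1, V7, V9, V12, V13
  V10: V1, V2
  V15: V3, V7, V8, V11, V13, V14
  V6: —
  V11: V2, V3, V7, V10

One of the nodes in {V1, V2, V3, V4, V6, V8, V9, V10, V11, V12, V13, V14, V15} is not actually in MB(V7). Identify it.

A node's Markov blanket = Pa ∪ Ch ∪ (parents of Ch other than the node itself).
Pa(V7) = {V3, V6}.
V7's children: V9, V11, V14, V15.
Co-parents of V7 (other parents of its children):
  parents(V9) \ {V7} = {V2, V6}.
  V11 also has parents V2, V3, V10.
  V14 also has parents V1, V9, V12, V13.
  V15's other parents are V3, V8, V11, V13, V14.
MB(V7) = {V1, V2, V3, V6, V8, V9, V10, V11, V12, V13, V14, V15}.
V4 is neither a parent, child, nor co-parent of V7, so it does not belong.

V4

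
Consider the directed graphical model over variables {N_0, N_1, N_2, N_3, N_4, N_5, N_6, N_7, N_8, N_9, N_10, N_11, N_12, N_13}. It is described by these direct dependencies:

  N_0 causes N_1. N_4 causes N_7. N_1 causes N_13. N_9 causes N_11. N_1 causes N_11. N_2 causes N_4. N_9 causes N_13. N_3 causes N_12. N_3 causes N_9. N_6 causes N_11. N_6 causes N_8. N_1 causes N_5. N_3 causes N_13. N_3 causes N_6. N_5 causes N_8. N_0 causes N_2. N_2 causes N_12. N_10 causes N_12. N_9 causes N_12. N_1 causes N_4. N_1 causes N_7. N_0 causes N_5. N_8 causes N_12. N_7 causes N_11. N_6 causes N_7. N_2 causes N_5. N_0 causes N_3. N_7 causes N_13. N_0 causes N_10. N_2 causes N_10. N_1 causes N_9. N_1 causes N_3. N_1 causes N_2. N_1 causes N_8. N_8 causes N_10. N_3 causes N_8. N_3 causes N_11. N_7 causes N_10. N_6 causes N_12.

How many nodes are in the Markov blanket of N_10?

A node's Markov blanket = Pa ∪ Ch ∪ (parents of Ch other than the node itself).
Pa(N_10) = {N_0, N_2, N_7, N_8}.
N_10's children: N_12.
Parents of each child, excluding N_10:
  parents(N_12) \ {N_10} = {N_2, N_3, N_6, N_8, N_9}.
MB(N_10) = {N_0, N_2, N_3, N_6, N_7, N_8, N_9, N_12}, which has 8 nodes.

8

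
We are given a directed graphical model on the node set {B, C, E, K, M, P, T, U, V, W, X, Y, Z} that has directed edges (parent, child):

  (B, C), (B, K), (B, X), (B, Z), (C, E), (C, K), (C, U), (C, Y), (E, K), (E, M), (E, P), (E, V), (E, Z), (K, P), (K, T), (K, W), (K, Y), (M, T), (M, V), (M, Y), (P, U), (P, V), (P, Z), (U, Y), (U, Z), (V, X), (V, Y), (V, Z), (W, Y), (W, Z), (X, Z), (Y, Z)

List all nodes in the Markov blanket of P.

{B, C, E, K, M, U, V, W, X, Y, Z}

Pa(P) = {E, K}.
P has children U, V, Z.
Parents of each child, excluding P:
  U: C
  V: E, M
  Z: B, E, U, V, W, X, Y
So the Markov blanket of P is {B, C, E, K, M, U, V, W, X, Y, Z}.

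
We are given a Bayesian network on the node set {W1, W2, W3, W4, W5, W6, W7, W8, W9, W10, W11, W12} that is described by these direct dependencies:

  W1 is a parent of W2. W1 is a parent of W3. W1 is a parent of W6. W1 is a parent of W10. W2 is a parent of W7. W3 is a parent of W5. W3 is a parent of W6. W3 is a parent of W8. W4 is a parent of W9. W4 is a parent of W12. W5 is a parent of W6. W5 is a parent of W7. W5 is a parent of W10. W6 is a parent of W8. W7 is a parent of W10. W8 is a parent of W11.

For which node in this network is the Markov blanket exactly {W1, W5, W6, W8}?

W3

The target node must have every member of {W1, W5, W6, W8} as a parent, child, or co-parent, and no others.
Parents of W3: W1; children: W5, W6, W8; co-parents: W1, W5, W6.
These exactly cover the given set, so the node is W3.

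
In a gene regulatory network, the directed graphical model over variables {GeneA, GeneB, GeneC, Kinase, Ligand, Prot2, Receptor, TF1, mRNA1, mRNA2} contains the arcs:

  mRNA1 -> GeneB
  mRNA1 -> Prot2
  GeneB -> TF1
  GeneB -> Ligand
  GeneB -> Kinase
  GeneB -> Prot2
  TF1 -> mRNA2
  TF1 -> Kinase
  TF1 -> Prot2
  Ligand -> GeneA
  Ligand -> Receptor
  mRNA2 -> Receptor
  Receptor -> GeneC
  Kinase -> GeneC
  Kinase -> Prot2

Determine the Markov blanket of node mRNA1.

{GeneB, Kinase, Prot2, TF1}

Pa(mRNA1) = {}.
mRNA1's children: GeneB, Prot2.
Other parents of mRNA1's children:
  GeneB: no additional parents.
  parents(Prot2) \ {mRNA1} = {GeneB, Kinase, TF1}.
Taking the union gives {GeneB, Kinase, Prot2, TF1}.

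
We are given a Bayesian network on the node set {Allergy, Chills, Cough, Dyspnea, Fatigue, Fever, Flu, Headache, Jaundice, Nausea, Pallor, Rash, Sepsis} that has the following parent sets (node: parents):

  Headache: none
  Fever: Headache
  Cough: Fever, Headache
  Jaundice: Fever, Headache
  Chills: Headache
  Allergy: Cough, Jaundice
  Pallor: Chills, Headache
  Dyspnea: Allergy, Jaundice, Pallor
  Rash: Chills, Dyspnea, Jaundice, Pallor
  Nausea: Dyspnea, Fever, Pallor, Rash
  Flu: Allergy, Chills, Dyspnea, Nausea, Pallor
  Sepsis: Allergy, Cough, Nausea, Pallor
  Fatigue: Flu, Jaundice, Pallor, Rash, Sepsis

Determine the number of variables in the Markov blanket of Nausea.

9

Parents of Nausea: Dyspnea, Fever, Pallor, Rash.
Children of Nausea: Flu, Sepsis.
Other parents of Nausea's children:
  parents(Flu) \ {Nausea} = {Allergy, Chills, Dyspnea, Pallor}.
  Sepsis also has parents Allergy, Cough, Pallor.
MB(Nausea) = {Allergy, Chills, Cough, Dyspnea, Fever, Flu, Pallor, Rash, Sepsis}, which has 9 nodes.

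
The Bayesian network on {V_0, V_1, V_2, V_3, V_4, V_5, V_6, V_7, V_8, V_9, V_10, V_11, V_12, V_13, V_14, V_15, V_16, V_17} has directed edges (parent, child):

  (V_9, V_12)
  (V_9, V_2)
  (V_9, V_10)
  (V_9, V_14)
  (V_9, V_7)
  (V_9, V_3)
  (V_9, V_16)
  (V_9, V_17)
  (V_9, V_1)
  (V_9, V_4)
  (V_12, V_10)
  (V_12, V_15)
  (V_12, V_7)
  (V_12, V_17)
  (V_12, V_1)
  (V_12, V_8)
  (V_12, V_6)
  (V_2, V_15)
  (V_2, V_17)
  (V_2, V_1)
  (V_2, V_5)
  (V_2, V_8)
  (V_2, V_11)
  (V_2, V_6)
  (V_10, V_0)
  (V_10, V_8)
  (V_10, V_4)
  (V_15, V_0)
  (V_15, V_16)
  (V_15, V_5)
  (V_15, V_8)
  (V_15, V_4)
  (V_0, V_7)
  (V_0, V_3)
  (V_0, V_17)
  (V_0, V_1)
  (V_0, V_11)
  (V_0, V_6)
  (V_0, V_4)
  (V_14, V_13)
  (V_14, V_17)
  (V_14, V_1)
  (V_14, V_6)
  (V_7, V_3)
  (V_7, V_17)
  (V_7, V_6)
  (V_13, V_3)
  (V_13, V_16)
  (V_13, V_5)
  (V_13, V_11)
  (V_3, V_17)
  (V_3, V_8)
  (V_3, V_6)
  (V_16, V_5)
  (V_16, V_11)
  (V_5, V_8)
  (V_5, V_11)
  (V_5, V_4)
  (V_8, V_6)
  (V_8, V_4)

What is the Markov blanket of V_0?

{V_1, V_2, V_3, V_4, V_5, V_6, V_7, V_8, V_9, V_10, V_11, V_12, V_13, V_14, V_15, V_16, V_17}

Parents of V_0: V_10, V_15.
Children of V_0: V_1, V_3, V_4, V_6, V_7, V_11, V_17.
Co-parents of V_0 (other parents of its children):
  V_7's other parents are V_9, V_12.
  parents(V_3) \ {V_0} = {V_7, V_9, V_13}.
  V_17 also has parents V_2, V_3, V_7, V_9, V_12, V_14.
  V_1's other parents are V_2, V_9, V_12, V_14.
  V_11's other parents are V_2, V_5, V_13, V_16.
  V_6 also has parents V_2, V_3, V_7, V_8, V_12, V_14.
  parents(V_4) \ {V_0} = {V_5, V_8, V_9, V_10, V_15}.
So the Markov blanket of V_0 is {V_1, V_2, V_3, V_4, V_5, V_6, V_7, V_8, V_9, V_10, V_11, V_12, V_13, V_14, V_15, V_16, V_17}.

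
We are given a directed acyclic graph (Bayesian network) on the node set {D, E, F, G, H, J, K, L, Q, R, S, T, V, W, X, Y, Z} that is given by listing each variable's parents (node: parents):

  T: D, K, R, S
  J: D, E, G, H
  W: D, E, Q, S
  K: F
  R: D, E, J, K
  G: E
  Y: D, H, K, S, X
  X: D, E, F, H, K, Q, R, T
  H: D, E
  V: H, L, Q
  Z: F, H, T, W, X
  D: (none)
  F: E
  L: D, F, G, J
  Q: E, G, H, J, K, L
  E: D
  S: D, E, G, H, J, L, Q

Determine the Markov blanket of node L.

{D, E, F, G, H, J, K, Q, S, V}

Parents of L: D, F, G, J.
Ch(L) = {Q, S, V}.
Parents of each child, excluding L:
  Q: E, G, H, J, K
  S: D, E, G, H, J, Q
  V: H, Q
So the Markov blanket of L is {D, E, F, G, H, J, K, Q, S, V}.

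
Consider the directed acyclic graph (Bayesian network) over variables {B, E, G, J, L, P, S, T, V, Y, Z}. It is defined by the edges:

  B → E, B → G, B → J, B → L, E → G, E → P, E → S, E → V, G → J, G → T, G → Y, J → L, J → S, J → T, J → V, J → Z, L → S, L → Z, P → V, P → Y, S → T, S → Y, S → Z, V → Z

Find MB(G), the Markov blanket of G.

Parents of G: B, E.
Children of G: J, T, Y.
Other parents of G's children:
  J's other parent is B.
  parents(T) \ {G} = {J, S}.
  parents(Y) \ {G} = {P, S}.
So the Markov blanket of G is {B, E, J, P, S, T, Y}.

{B, E, J, P, S, T, Y}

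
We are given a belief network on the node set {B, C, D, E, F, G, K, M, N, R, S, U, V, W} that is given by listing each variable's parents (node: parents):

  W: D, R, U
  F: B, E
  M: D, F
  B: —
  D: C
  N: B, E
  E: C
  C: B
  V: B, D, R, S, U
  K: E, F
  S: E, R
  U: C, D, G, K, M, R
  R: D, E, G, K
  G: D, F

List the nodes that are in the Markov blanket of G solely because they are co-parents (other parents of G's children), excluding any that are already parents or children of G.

{C, E, K, M}

Children of G: R, U.
  parents(R) \ {G} = {D, E, K}.
  parents(U) \ {G} = {C, D, K, M, R}.
Excluding nodes already adjacent to G (D, F, R, U), the co-parent-only contribution is {C, E, K, M}.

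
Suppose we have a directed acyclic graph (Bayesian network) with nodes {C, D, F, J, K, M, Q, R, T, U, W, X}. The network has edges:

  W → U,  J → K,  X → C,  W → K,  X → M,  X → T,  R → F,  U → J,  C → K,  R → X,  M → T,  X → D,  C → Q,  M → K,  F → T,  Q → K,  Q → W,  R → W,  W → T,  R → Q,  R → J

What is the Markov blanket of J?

Recall MB(v) = parents ∪ children ∪ spouses, where spouses are the other parents of v's children.
Pa(J) = {R, U}.
J's children: K.
For each child, the remaining parents (spouses of J):
  K's other parents are C, M, Q, W.
So the Markov blanket of J is {C, K, M, Q, R, U, W}.

{C, K, M, Q, R, U, W}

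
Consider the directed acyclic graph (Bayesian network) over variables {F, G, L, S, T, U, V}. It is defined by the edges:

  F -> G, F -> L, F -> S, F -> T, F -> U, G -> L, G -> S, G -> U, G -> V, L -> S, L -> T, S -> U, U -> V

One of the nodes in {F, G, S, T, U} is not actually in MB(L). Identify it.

L has parents F, G.
Children of L: S, T.
Co-parents of L (other parents of its children):
  S: F, G
  T: F
MB(L) = {F, G, S, T}.
U is neither a parent, child, nor co-parent of L, so it does not belong.

U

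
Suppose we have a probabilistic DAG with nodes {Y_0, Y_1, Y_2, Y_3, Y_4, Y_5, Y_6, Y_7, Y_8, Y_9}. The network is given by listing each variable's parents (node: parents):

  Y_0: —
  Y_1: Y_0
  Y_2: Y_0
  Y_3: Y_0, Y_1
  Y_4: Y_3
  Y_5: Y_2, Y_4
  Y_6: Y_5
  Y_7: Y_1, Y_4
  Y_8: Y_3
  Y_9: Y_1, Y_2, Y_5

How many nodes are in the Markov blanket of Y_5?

5

Y_5's children: Y_6, Y_9.
Y_5 has parents Y_2, Y_4.
Co-parents of Y_5 (other parents of its children):
  Y_6: —
  Y_9: Y_1, Y_2
MB(Y_5) = {Y_1, Y_2, Y_4, Y_6, Y_9}, which has 5 nodes.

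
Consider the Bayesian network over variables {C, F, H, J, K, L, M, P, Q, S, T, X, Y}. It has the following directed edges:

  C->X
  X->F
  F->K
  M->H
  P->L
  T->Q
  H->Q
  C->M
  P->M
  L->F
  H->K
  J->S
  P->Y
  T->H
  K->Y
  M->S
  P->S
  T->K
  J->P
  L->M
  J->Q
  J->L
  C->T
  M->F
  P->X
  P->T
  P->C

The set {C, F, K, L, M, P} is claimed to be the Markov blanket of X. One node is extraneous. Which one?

K

By definition, MB(X) is built from X's parents, X's children, and the co-parents of X.
Parents of X: C, P.
X's children: F.
Parents of each child, excluding X:
  F: L, M
MB(X) = {C, F, L, M, P}.
K is neither a parent, child, nor co-parent of X, so it does not belong.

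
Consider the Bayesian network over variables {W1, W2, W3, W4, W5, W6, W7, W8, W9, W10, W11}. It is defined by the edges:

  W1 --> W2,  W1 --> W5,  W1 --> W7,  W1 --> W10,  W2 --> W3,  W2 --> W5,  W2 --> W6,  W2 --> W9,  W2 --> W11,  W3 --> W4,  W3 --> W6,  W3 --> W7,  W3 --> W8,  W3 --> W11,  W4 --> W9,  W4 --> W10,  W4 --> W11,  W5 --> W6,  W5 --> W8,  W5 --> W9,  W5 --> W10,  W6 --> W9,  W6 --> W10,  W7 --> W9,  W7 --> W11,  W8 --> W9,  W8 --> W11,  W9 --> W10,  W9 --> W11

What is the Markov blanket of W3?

{W1, W2, W4, W5, W6, W7, W8, W9, W11}

W3's parents: W2.
W3 has children W4, W6, W7, W8, W11.
Parents of each child, excluding W3:
  W4: —
  W6: W2, W5
  W7: W1
  W8: W5
  W11: W2, W4, W7, W8, W9
Taking the union gives {W1, W2, W4, W5, W6, W7, W8, W9, W11}.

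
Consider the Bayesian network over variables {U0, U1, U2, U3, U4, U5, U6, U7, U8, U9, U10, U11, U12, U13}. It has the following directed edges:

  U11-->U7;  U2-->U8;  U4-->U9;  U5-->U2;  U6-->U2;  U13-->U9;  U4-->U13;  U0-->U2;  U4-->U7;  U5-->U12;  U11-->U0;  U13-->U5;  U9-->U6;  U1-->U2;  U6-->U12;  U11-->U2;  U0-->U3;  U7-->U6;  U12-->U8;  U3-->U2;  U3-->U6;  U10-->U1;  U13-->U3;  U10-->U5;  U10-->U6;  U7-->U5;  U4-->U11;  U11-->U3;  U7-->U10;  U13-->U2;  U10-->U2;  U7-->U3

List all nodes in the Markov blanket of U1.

Parents of U1: U10.
U1 has child U2.
For each child, the remaining parents (spouses of U1):
  U2: U0, U3, U5, U6, U10, U11, U13
Taking the union gives {U0, U2, U3, U5, U6, U10, U11, U13}.

{U0, U2, U3, U5, U6, U10, U11, U13}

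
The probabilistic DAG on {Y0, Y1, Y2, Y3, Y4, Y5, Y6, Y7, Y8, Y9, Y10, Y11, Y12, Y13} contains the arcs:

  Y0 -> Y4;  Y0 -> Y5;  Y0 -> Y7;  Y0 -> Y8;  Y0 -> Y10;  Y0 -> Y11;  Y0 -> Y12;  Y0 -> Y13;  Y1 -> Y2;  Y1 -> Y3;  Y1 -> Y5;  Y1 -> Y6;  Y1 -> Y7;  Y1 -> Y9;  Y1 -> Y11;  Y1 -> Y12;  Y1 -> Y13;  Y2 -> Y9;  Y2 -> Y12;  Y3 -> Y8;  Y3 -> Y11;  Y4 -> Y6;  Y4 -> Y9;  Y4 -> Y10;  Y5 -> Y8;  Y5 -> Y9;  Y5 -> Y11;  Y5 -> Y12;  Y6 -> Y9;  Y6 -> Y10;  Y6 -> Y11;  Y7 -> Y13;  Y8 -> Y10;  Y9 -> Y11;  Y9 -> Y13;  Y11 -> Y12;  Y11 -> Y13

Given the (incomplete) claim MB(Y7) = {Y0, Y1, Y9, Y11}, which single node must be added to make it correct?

Y13

A node's Markov blanket = Pa ∪ Ch ∪ (parents of Ch other than the node itself).
Pa(Y7) = {Y0, Y1}.
Y7's children: Y13.
Parents of each child, excluding Y7:
  Y13's other parents are Y0, Y1, Y9, Y11.
MB(Y7) = {Y0, Y1, Y9, Y11, Y13}.
Comparing with the claimed set, Y13 is missing.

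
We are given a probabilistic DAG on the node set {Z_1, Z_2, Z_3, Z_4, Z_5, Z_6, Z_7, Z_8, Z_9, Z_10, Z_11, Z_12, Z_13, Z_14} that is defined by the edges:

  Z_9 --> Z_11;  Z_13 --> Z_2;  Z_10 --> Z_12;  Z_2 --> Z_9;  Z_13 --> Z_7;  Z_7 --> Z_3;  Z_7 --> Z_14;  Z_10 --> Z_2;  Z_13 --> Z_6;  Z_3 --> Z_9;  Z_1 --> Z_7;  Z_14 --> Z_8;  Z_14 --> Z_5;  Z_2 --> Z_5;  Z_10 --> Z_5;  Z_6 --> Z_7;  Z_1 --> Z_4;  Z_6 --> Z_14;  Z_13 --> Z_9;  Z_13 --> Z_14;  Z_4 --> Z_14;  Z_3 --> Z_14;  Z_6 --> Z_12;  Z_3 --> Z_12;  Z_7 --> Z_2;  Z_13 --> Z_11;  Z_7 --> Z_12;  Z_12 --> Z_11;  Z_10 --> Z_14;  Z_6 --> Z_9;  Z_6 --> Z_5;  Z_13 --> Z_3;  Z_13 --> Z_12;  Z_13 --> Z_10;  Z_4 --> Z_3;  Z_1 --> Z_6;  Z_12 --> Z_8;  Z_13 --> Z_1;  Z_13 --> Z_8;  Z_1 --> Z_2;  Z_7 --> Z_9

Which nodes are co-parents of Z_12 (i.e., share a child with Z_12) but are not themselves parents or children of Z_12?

{Z_9, Z_14}

Children of Z_12: Z_8, Z_11.
  parents(Z_11) \ {Z_12} = {Z_9, Z_13}.
  parents(Z_8) \ {Z_12} = {Z_13, Z_14}.
Excluding nodes already adjacent to Z_12 (Z_3, Z_6, Z_7, Z_8, Z_10, Z_11, Z_13), the co-parent-only contribution is {Z_9, Z_14}.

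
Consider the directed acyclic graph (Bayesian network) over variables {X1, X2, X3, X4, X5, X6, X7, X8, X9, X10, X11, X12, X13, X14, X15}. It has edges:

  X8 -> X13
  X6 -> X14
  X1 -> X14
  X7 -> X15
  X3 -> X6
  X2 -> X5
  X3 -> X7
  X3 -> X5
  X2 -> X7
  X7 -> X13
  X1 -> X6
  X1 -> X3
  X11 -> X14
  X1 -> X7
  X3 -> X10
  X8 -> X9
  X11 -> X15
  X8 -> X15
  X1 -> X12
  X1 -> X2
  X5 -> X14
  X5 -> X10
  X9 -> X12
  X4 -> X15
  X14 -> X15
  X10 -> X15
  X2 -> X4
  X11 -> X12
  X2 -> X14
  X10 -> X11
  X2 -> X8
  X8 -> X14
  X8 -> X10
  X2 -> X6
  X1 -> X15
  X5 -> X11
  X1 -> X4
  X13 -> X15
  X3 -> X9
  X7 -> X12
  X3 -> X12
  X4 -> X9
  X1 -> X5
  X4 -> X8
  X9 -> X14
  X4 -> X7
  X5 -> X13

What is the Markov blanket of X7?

{X1, X2, X3, X4, X5, X8, X9, X10, X11, X12, X13, X14, X15}

X7 has parents X1, X2, X3, X4.
X7's children: X12, X13, X15.
Parents of each child, excluding X7:
  X12: X1, X3, X9, X11
  X13: X5, X8
  X15: X1, X4, X8, X10, X11, X13, X14
So the Markov blanket of X7 is {X1, X2, X3, X4, X5, X8, X9, X10, X11, X12, X13, X14, X15}.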